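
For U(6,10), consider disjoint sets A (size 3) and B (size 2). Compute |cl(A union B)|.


|A union B| = 3 + 2 = 5 (disjoint).
In U(6,10), cl(S) = S if |S| < 6, else cl(S) = E.
Since 5 < 6, cl(A union B) = A union B.
|cl(A union B)| = 5.

5


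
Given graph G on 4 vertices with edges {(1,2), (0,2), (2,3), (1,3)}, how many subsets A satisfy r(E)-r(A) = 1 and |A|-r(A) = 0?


R(x,y) = sum over A in 2^E of x^(r(E)-r(A)) * y^(|A|-r(A)).
G has 4 vertices, 4 edges. r(E) = 3.
Enumerate all 2^4 = 16 subsets.
Count subsets with r(E)-r(A)=1 and |A|-r(A)=0: 6.

6


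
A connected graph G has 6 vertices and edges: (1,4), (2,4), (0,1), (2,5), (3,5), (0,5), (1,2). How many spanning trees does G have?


By Kirchhoff's matrix tree theorem, the number of spanning trees equals
the determinant of any cofactor of the Laplacian matrix L.
G has 6 vertices and 7 edges.
Computing the (5 x 5) cofactor determinant gives 11.

11


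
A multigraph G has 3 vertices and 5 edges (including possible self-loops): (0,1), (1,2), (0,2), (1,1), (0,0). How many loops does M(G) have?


In a graphic matroid, a loop is a self-loop edge (u,u) with rank 0.
Examining all 5 edges for self-loops...
Self-loops found: (1,1), (0,0)
Number of loops = 2.

2


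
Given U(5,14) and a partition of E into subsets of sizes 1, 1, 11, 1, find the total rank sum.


r(Ai) = min(|Ai|, 5) for each part.
Sum = min(1,5) + min(1,5) + min(11,5) + min(1,5)
    = 1 + 1 + 5 + 1
    = 8.

8


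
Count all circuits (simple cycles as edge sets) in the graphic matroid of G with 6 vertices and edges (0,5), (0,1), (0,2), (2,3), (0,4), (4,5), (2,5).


A circuit in a graphic matroid = edge set of a simple cycle.
G has 6 vertices and 7 edges.
Enumerating all minimal edge subsets forming cycles...
Total circuits found: 3.

3


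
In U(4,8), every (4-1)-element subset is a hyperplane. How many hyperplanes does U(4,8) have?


Hyperplanes of U(4,8) are flats of rank 3.
In a uniform matroid, these are exactly the (3)-element subsets.
Count = (8 choose 3) = 56.

56


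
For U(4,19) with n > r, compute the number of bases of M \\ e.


Deleting e from U(4,19) gives U(4,18) since n > r.
Bases of U(4,18) = C(18,4) = (18 * 17 * 16 * 15) / (1 * 2 * 3 * 4) = 3060.

3060


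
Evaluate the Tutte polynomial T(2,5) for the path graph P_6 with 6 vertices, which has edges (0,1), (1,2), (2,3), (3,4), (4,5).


A path on 6 vertices is a tree with 5 edges.
T(x,y) = x^(5) for any tree.
T(2,5) = 2^5 = 32.

32


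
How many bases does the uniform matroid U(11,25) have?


Bases of U(11,25) are all 11-element subsets of the 25-element ground set.
Number of bases = C(25,11).
C(25,11) = 4457400.

4457400


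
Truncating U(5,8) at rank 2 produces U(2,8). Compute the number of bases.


Truncating U(5,8) to rank 2 gives U(2,8).
Bases of U(2,8) are all 2-element subsets of 8 elements.
Number of bases = (8 choose 2) = 28.

28


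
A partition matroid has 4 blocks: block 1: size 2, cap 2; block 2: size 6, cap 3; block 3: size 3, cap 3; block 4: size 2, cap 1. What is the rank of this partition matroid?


Rank of a partition matroid = sum of min(|Si|, ci) for each block.
= min(2,2) + min(6,3) + min(3,3) + min(2,1)
= 2 + 3 + 3 + 1
= 9.

9


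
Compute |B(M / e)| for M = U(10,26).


Contracting e from U(10,26) gives U(9,25).
Bases of U(9,25) = C(25,9) = 25! / (9! * 16!) = 2042975.

2042975


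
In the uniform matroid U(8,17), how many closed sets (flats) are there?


Flats of U(8,17): every subset of size < 8 is a flat, plus E itself.
Count = (17 choose 0) + (17 choose 1) + (17 choose 2) + (17 choose 3) + (17 choose 4) + (17 choose 5) + (17 choose 6) + (17 choose 7) + 1
     = 1 + 17 + 136 + 680 + 2380 + 6188 + 12376 + 19448 + 1
     = 41227.

41227


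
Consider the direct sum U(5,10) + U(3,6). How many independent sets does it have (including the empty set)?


For a direct sum, |I(M1+M2)| = |I(M1)| * |I(M2)|.
|I(U(5,10))| = sum C(10,k) for k=0..5 = 638.
|I(U(3,6))| = sum C(6,k) for k=0..3 = 42.
Total = 638 * 42 = 26796.

26796


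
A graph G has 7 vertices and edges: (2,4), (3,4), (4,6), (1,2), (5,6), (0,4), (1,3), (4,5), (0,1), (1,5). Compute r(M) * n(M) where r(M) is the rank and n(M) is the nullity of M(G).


r(M) = |V| - c = 7 - 1 = 6.
nullity = |E| - r(M) = 10 - 6 = 4.
Product = 6 * 4 = 24.

24


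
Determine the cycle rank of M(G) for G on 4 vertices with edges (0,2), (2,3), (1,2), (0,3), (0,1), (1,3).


Cycle rank (nullity) = |E| - r(M) = |E| - (|V| - c).
|E| = 6, |V| = 4, c = 1.
Nullity = 6 - (4 - 1) = 6 - 3 = 3.

3


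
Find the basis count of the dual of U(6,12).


The dual of U(r,n) is U(n-r, n) = U(6,12).
Bases of U(6,12) are all (6)-element subsets.
|B(M*)| = C(12,6) = 924.

924


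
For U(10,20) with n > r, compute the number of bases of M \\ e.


Deleting e from U(10,20) gives U(10,19) since n > r.
Bases of U(10,19) = C(19,10) = 19! / (10! * 9!) = 92378.

92378


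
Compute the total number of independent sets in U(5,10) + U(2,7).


For a direct sum, |I(M1+M2)| = |I(M1)| * |I(M2)|.
|I(U(5,10))| = sum C(10,k) for k=0..5 = 638.
|I(U(2,7))| = sum C(7,k) for k=0..2 = 29.
Total = 638 * 29 = 18502.

18502


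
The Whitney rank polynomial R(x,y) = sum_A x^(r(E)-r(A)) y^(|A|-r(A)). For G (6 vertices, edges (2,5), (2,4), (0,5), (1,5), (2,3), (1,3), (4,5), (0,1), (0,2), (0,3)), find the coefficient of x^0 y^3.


R(x,y) = sum over A in 2^E of x^(r(E)-r(A)) * y^(|A|-r(A)).
G has 6 vertices, 10 edges. r(E) = 5.
Enumerate all 2^10 = 1024 subsets.
Count subsets with r(E)-r(A)=0 and |A|-r(A)=3: 44.

44


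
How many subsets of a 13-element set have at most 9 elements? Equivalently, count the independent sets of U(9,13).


Independent sets of U(9,13) are all subsets of size <= 9.
Count = (13 choose 0) + (13 choose 1) + (13 choose 2) + (13 choose 3) + (13 choose 4) + (13 choose 5) + (13 choose 6) + (13 choose 7) + (13 choose 8) + (13 choose 9)
     = 1 + 13 + 78 + 286 + 715 + 1287 + 1716 + 1716 + 1287 + 715
     = 7814.

7814


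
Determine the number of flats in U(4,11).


Flats of U(4,11): every subset of size < 4 is a flat, plus E itself.
Count = C(11,0) + C(11,1) + C(11,2) + C(11,3) + 1
     = 1 + 11 + 55 + 165 + 1
     = 233.

233


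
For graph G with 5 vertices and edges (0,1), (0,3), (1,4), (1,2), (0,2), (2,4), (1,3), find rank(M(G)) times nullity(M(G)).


r(M) = |V| - c = 5 - 1 = 4.
nullity = |E| - r(M) = 7 - 4 = 3.
Product = 4 * 3 = 12.

12


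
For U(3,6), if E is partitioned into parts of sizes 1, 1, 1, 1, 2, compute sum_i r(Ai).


r(Ai) = min(|Ai|, 3) for each part.
Sum = min(1,3) + min(1,3) + min(1,3) + min(1,3) + min(2,3)
    = 1 + 1 + 1 + 1 + 2
    = 6.

6


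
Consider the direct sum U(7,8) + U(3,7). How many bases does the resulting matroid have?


Bases of a direct sum M1 + M2: |B| = |B(M1)| * |B(M2)|.
|B(U(7,8))| = C(8,7) = 8.
|B(U(3,7))| = C(7,3) = 35.
Total bases = 8 * 35 = 280.

280


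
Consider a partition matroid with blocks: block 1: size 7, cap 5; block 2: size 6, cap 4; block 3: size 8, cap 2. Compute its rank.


Rank of a partition matroid = sum of min(|Si|, ci) for each block.
= min(7,5) + min(6,4) + min(8,2)
= 5 + 4 + 2
= 11.

11


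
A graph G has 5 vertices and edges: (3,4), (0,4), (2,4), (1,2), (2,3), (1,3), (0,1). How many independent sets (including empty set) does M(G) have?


An independent set in a graphic matroid is an acyclic edge subset.
G has 5 vertices and 7 edges.
Enumerate all 2^7 = 128 subsets, checking for acyclicity.
Total independent sets = 86.

86


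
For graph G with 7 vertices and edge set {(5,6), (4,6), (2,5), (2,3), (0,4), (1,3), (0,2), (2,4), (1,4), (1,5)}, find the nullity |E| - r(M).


Cycle rank (nullity) = |E| - r(M) = |E| - (|V| - c).
|E| = 10, |V| = 7, c = 1.
Nullity = 10 - (7 - 1) = 10 - 6 = 4.

4


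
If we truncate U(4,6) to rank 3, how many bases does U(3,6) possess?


Truncating U(4,6) to rank 3 gives U(3,6).
Bases of U(3,6) are all 3-element subsets of 6 elements.
Number of bases = C(6,3) = 6! / (3! * 3!) = 20.

20


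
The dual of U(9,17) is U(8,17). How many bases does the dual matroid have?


The dual of U(r,n) is U(n-r, n) = U(8,17).
Bases of U(8,17) are all (8)-element subsets.
|B(M*)| = (17 choose 8) = 24310.

24310


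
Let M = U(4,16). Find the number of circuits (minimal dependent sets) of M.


In U(4,16), circuits are the (5)-element subsets.
Any set of 5 elements is dependent, and removing any one element gives
an independent set of size 4, so it is a minimal dependent set.
Number of circuits = C(16,5) = 4368.

4368


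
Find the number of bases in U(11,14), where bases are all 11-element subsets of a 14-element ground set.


Bases of U(11,14) are all 11-element subsets of the 14-element ground set.
Number of bases = C(14,11).
(14 choose 11) = 364.

364


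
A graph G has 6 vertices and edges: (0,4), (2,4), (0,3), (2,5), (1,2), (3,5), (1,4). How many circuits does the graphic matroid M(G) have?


A circuit in a graphic matroid = edge set of a simple cycle.
G has 6 vertices and 7 edges.
Enumerating all minimal edge subsets forming cycles...
Total circuits found: 3.

3


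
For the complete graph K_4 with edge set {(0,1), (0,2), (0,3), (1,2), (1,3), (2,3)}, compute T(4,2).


T(K_4; x,y) = x^3 + 3x^2 + 4xy + 2x + y^3 + 3y^2 + 2y.
Substituting x=4, y=2:
= 64 + 48 + 32 + 8 + 8 + 12 + 4
= 176.

176


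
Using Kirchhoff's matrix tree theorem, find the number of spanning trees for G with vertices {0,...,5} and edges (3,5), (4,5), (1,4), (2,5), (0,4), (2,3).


By Kirchhoff's matrix tree theorem, the number of spanning trees equals
the determinant of any cofactor of the Laplacian matrix L.
G has 6 vertices and 6 edges.
Computing the (5 x 5) cofactor determinant gives 3.

3


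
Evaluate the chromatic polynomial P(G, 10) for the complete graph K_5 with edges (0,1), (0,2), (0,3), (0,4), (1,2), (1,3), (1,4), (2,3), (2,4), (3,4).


P(K_5, k) = k(k-1)(k-2)...(k-4).
P(10) = (10) * (9) * (8) * (7) * (6) = 30240.

30240


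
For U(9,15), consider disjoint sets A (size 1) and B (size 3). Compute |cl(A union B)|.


|A union B| = 1 + 3 = 4 (disjoint).
In U(9,15), cl(S) = S if |S| < 9, else cl(S) = E.
Since 4 < 9, cl(A union B) = A union B.
|cl(A union B)| = 4.

4


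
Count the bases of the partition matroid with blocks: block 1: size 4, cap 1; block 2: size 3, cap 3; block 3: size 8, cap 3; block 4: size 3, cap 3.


A basis picks exactly ci elements from block i.
Number of bases = product of C(|Si|, ci).
= C(4,1) * C(3,3) * C(8,3) * C(3,3)
= 4 * 1 * 56 * 1
= 224.

224


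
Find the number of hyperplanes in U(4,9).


Hyperplanes of U(4,9) are flats of rank 3.
In a uniform matroid, these are exactly the (3)-element subsets.
Count = (9 choose 3) = 84.

84


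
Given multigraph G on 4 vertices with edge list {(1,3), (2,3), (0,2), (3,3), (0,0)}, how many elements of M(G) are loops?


In a graphic matroid, a loop is a self-loop edge (u,u) with rank 0.
Examining all 5 edges for self-loops...
Self-loops found: (3,3), (0,0)
Number of loops = 2.

2


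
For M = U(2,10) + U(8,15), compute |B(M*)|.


(M1+M2)* = M1* + M2*.
M1* = U(8,10), bases: C(10,8) = 45.
M2* = U(7,15), bases: C(15,7) = 6435.
|B(M*)| = 45 * 6435 = 289575.

289575


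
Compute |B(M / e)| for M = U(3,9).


Contracting e from U(3,9) gives U(2,8).
Bases of U(2,8) = C(8,2) = 8! / (2! * 6!) = 28.

28


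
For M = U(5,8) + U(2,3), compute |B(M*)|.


(M1+M2)* = M1* + M2*.
M1* = U(3,8), bases: C(8,3) = 56.
M2* = U(1,3), bases: C(3,1) = 3.
|B(M*)| = 56 * 3 = 168.

168


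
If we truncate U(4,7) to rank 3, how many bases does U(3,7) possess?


Truncating U(4,7) to rank 3 gives U(3,7).
Bases of U(3,7) are all 3-element subsets of 7 elements.
Number of bases = (7 choose 3) = 35.

35


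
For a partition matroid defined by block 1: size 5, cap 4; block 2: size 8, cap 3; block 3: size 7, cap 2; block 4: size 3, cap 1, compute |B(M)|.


A basis picks exactly ci elements from block i.
Number of bases = product of C(|Si|, ci).
= C(5,4) * C(8,3) * C(7,2) * C(3,1)
= 5 * 56 * 21 * 3
= 17640.

17640


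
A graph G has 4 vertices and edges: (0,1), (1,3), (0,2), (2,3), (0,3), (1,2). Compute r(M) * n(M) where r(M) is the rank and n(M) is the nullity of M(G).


r(M) = |V| - c = 4 - 1 = 3.
nullity = |E| - r(M) = 6 - 3 = 3.
Product = 3 * 3 = 9.

9


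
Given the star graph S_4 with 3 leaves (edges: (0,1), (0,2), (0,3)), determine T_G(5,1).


A star on 4 vertices is a tree with 3 edges.
T(x,y) = x^(3) for any tree.
T(5,1) = 5^3 = 125.

125


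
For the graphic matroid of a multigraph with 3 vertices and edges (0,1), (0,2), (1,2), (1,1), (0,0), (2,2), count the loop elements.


In a graphic matroid, a loop is a self-loop edge (u,u) with rank 0.
Examining all 6 edges for self-loops...
Self-loops found: (1,1), (0,0), (2,2)
Number of loops = 3.

3


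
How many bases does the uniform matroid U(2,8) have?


Bases of U(2,8) are all 2-element subsets of the 8-element ground set.
Number of bases = C(8,2).
C(8,2) = 8! / (2! * 6!) = 28.

28


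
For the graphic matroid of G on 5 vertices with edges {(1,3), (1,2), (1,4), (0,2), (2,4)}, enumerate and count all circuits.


A circuit in a graphic matroid = edge set of a simple cycle.
G has 5 vertices and 5 edges.
Enumerating all minimal edge subsets forming cycles...
Total circuits found: 1.

1


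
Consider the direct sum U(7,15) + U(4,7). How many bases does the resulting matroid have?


Bases of a direct sum M1 + M2: |B| = |B(M1)| * |B(M2)|.
|B(U(7,15))| = C(15,7) = 6435.
|B(U(4,7))| = C(7,4) = 35.
Total bases = 6435 * 35 = 225225.

225225


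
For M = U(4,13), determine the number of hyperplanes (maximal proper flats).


Hyperplanes of U(4,13) are flats of rank 3.
In a uniform matroid, these are exactly the (3)-element subsets.
Count = (13 choose 3) = 286.

286


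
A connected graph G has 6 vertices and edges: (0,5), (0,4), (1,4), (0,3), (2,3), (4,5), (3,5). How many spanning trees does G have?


By Kirchhoff's matrix tree theorem, the number of spanning trees equals
the determinant of any cofactor of the Laplacian matrix L.
G has 6 vertices and 7 edges.
Computing the (5 x 5) cofactor determinant gives 8.

8


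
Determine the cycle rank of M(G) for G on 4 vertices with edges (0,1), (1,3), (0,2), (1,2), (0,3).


Cycle rank (nullity) = |E| - r(M) = |E| - (|V| - c).
|E| = 5, |V| = 4, c = 1.
Nullity = 5 - (4 - 1) = 5 - 3 = 2.

2


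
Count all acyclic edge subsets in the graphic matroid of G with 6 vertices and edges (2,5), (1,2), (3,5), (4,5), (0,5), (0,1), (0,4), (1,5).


An independent set in a graphic matroid is an acyclic edge subset.
G has 6 vertices and 8 edges.
Enumerate all 2^8 = 256 subsets, checking for acyclicity.
Total independent sets = 164.

164


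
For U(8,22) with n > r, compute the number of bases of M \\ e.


Deleting e from U(8,22) gives U(8,21) since n > r.
Bases of U(8,21) = C(21,8) = 203490.

203490


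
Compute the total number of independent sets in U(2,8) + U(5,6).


For a direct sum, |I(M1+M2)| = |I(M1)| * |I(M2)|.
|I(U(2,8))| = sum C(8,k) for k=0..2 = 37.
|I(U(5,6))| = sum C(6,k) for k=0..5 = 63.
Total = 37 * 63 = 2331.

2331


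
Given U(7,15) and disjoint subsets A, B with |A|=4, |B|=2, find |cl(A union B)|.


|A union B| = 4 + 2 = 6 (disjoint).
In U(7,15), cl(S) = S if |S| < 7, else cl(S) = E.
Since 6 < 7, cl(A union B) = A union B.
|cl(A union B)| = 6.

6


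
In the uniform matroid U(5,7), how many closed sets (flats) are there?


Flats of U(5,7): every subset of size < 5 is a flat, plus E itself.
Count = (7 choose 0) + (7 choose 1) + (7 choose 2) + (7 choose 3) + (7 choose 4) + 1
     = 1 + 7 + 21 + 35 + 35 + 1
     = 100.

100


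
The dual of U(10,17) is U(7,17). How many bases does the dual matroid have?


The dual of U(r,n) is U(n-r, n) = U(7,17).
Bases of U(7,17) are all (7)-element subsets.
|B(M*)| = C(17,7) = 17! / (7! * 10!) = 19448.

19448


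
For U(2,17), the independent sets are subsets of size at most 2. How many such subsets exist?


Independent sets of U(2,17) are all subsets of size <= 2.
Count = (17 choose 0) + (17 choose 1) + (17 choose 2)
     = 1 + 17 + 136
     = 154.

154


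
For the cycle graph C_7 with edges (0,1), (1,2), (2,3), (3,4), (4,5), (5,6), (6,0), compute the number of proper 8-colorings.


P(C_7, k) = (k-1)^7 + (-1)^7*(k-1).
P(8) = (7)^7 - 7
= 823543 - 7 = 823536.

823536


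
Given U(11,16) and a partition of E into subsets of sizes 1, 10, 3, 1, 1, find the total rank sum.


r(Ai) = min(|Ai|, 11) for each part.
Sum = min(1,11) + min(10,11) + min(3,11) + min(1,11) + min(1,11)
    = 1 + 10 + 3 + 1 + 1
    = 16.

16


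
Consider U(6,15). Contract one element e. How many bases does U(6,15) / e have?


Contracting e from U(6,15) gives U(5,14).
Bases of U(5,14) = C(14,5) = 2002.

2002


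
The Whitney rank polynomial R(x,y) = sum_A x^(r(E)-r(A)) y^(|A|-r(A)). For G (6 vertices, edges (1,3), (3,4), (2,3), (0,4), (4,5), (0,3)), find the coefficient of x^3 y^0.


R(x,y) = sum over A in 2^E of x^(r(E)-r(A)) * y^(|A|-r(A)).
G has 6 vertices, 6 edges. r(E) = 5.
Enumerate all 2^6 = 64 subsets.
Count subsets with r(E)-r(A)=3 and |A|-r(A)=0: 15.

15


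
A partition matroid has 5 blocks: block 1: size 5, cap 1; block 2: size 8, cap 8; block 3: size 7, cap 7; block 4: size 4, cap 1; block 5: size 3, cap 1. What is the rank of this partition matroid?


Rank of a partition matroid = sum of min(|Si|, ci) for each block.
= min(5,1) + min(8,8) + min(7,7) + min(4,1) + min(3,1)
= 1 + 8 + 7 + 1 + 1
= 18.

18


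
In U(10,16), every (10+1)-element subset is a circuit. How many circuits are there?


In U(10,16), circuits are the (11)-element subsets.
Any set of 11 elements is dependent, and removing any one element gives
an independent set of size 10, so it is a minimal dependent set.
Number of circuits = C(16,11) = 16! / (11! * 5!) = 4368.

4368


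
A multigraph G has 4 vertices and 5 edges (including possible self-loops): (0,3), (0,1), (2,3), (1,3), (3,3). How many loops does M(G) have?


In a graphic matroid, a loop is a self-loop edge (u,u) with rank 0.
Examining all 5 edges for self-loops...
Self-loops found: (3,3)
Number of loops = 1.

1


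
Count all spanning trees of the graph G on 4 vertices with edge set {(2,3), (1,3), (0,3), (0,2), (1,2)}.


By Kirchhoff's matrix tree theorem, the number of spanning trees equals
the determinant of any cofactor of the Laplacian matrix L.
G has 4 vertices and 5 edges.
Computing the (3 x 3) cofactor determinant gives 8.

8


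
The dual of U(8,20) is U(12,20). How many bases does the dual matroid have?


The dual of U(r,n) is U(n-r, n) = U(12,20).
Bases of U(12,20) are all (12)-element subsets.
|B(M*)| = C(20,12) = 125970.

125970


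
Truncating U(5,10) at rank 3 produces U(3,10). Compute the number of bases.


Truncating U(5,10) to rank 3 gives U(3,10).
Bases of U(3,10) are all 3-element subsets of 10 elements.
Number of bases = C(10,3) = (10 * 9 * 8) / (1 * 2 * 3) = 120.

120


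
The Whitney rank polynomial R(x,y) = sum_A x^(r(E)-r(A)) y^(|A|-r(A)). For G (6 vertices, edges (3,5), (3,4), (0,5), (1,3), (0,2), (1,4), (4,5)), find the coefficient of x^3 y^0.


R(x,y) = sum over A in 2^E of x^(r(E)-r(A)) * y^(|A|-r(A)).
G has 6 vertices, 7 edges. r(E) = 5.
Enumerate all 2^7 = 128 subsets.
Count subsets with r(E)-r(A)=3 and |A|-r(A)=0: 21.

21


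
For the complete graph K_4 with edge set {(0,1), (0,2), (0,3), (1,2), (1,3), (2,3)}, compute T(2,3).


T(K_4; x,y) = x^3 + 3x^2 + 4xy + 2x + y^3 + 3y^2 + 2y.
Substituting x=2, y=3:
= 8 + 12 + 24 + 4 + 27 + 27 + 6
= 108.

108


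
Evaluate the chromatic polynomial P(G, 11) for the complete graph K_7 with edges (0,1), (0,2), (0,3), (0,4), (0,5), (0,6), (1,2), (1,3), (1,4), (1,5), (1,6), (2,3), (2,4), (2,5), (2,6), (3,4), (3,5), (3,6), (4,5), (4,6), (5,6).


P(K_7, k) = k(k-1)(k-2)...(k-6).
P(11) = (11) * (10) * (9) * (8) * (7) * (6) * (5) = 1663200.

1663200


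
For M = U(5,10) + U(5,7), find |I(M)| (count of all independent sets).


For a direct sum, |I(M1+M2)| = |I(M1)| * |I(M2)|.
|I(U(5,10))| = sum C(10,k) for k=0..5 = 638.
|I(U(5,7))| = sum C(7,k) for k=0..5 = 120.
Total = 638 * 120 = 76560.

76560


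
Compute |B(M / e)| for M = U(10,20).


Contracting e from U(10,20) gives U(9,19).
Bases of U(9,19) = C(19,9) = 92378.

92378


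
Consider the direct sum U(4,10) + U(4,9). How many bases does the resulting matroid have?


Bases of a direct sum M1 + M2: |B| = |B(M1)| * |B(M2)|.
|B(U(4,10))| = C(10,4) = 210.
|B(U(4,9))| = C(9,4) = 126.
Total bases = 210 * 126 = 26460.

26460


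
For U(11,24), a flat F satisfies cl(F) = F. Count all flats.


Flats of U(11,24): every subset of size < 11 is a flat, plus E itself.
Count = C(24,0) + C(24,1) + C(24,2) + C(24,3) + C(24,4) + C(24,5) + C(24,6) + C(24,7) + C(24,8) + C(24,9) + C(24,10) + 1
     = 1 + 24 + 276 + 2024 + 10626 + 42504 + 134596 + 346104 + 735471 + 1307504 + 1961256 + 1
     = 4540387.

4540387


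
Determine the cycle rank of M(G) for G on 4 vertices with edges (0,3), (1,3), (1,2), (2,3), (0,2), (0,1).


Cycle rank (nullity) = |E| - r(M) = |E| - (|V| - c).
|E| = 6, |V| = 4, c = 1.
Nullity = 6 - (4 - 1) = 6 - 3 = 3.

3


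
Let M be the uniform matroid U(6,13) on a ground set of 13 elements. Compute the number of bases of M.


Bases of U(6,13) are all 6-element subsets of the 13-element ground set.
Number of bases = C(13,6).
(13 choose 6) = 1716.

1716


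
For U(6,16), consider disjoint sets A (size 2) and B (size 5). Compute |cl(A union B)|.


|A union B| = 2 + 5 = 7 (disjoint).
In U(6,16), cl(S) = S if |S| < 6, else cl(S) = E.
Since 7 >= 6, cl(A union B) = E.
|cl(A union B)| = 16.

16


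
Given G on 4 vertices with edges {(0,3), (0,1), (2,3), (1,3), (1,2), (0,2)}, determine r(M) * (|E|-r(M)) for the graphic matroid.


r(M) = |V| - c = 4 - 1 = 3.
nullity = |E| - r(M) = 6 - 3 = 3.
Product = 3 * 3 = 9.

9


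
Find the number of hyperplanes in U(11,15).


Hyperplanes of U(11,15) are flats of rank 10.
In a uniform matroid, these are exactly the (10)-element subsets.
Count = (15 choose 10) = 3003.

3003


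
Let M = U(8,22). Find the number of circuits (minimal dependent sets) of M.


In U(8,22), circuits are the (9)-element subsets.
Any set of 9 elements is dependent, and removing any one element gives
an independent set of size 8, so it is a minimal dependent set.
Number of circuits = C(22,9) = 22! / (9! * 13!) = 497420.

497420


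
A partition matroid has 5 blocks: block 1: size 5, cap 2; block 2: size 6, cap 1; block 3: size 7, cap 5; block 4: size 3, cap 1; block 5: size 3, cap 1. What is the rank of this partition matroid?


Rank of a partition matroid = sum of min(|Si|, ci) for each block.
= min(5,2) + min(6,1) + min(7,5) + min(3,1) + min(3,1)
= 2 + 1 + 5 + 1 + 1
= 10.

10


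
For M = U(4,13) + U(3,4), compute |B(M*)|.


(M1+M2)* = M1* + M2*.
M1* = U(9,13), bases: C(13,9) = 715.
M2* = U(1,4), bases: C(4,1) = 4.
|B(M*)| = 715 * 4 = 2860.

2860


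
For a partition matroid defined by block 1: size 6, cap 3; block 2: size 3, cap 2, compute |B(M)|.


A basis picks exactly ci elements from block i.
Number of bases = product of C(|Si|, ci).
= C(6,3) * C(3,2)
= 20 * 3
= 60.

60


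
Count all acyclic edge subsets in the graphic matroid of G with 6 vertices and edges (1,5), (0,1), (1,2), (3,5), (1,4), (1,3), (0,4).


An independent set in a graphic matroid is an acyclic edge subset.
G has 6 vertices and 7 edges.
Enumerate all 2^7 = 128 subsets, checking for acyclicity.
Total independent sets = 98.

98


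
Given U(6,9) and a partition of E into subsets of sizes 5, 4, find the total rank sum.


r(Ai) = min(|Ai|, 6) for each part.
Sum = min(5,6) + min(4,6)
    = 5 + 4
    = 9.

9


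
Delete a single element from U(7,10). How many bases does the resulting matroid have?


Deleting e from U(7,10) gives U(7,9) since n > r.
Bases of U(7,9) = (9 choose 7) = 36.

36


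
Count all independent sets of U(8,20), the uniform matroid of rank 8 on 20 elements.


Independent sets of U(8,20) are all subsets of size <= 8.
Count = C(20,0) + C(20,1) + C(20,2) + C(20,3) + C(20,4) + C(20,5) + C(20,6) + C(20,7) + C(20,8)
     = 1 + 20 + 190 + 1140 + 4845 + 15504 + 38760 + 77520 + 125970
     = 263950.

263950


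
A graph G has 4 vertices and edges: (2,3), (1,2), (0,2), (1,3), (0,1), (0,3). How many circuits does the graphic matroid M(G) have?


A circuit in a graphic matroid = edge set of a simple cycle.
G has 4 vertices and 6 edges.
Enumerating all minimal edge subsets forming cycles...
Total circuits found: 7.

7


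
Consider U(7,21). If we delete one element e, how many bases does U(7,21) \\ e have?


Deleting e from U(7,21) gives U(7,20) since n > r.
Bases of U(7,20) = C(20,7) = 77520.

77520


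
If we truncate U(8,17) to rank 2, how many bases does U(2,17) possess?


Truncating U(8,17) to rank 2 gives U(2,17).
Bases of U(2,17) are all 2-element subsets of 17 elements.
Number of bases = (17 choose 2) = 136.

136


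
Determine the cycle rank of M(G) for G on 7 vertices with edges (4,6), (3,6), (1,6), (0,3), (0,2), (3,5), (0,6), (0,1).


Cycle rank (nullity) = |E| - r(M) = |E| - (|V| - c).
|E| = 8, |V| = 7, c = 1.
Nullity = 8 - (7 - 1) = 8 - 6 = 2.

2


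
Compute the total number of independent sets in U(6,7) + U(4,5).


For a direct sum, |I(M1+M2)| = |I(M1)| * |I(M2)|.
|I(U(6,7))| = sum C(7,k) for k=0..6 = 127.
|I(U(4,5))| = sum C(5,k) for k=0..4 = 31.
Total = 127 * 31 = 3937.

3937


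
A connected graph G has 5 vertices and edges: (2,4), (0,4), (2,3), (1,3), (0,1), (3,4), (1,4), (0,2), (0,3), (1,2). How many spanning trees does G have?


By Kirchhoff's matrix tree theorem, the number of spanning trees equals
the determinant of any cofactor of the Laplacian matrix L.
G has 5 vertices and 10 edges.
Computing the (4 x 4) cofactor determinant gives 125.

125


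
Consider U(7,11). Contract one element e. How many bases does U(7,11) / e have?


Contracting e from U(7,11) gives U(6,10).
Bases of U(6,10) = C(10,6) = 210.

210


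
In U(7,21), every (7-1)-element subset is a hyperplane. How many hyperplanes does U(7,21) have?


Hyperplanes of U(7,21) are flats of rank 6.
In a uniform matroid, these are exactly the (6)-element subsets.
Count = C(21,6) = 54264.

54264


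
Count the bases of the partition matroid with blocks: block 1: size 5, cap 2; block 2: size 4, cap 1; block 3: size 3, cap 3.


A basis picks exactly ci elements from block i.
Number of bases = product of C(|Si|, ci).
= C(5,2) * C(4,1) * C(3,3)
= 10 * 4 * 1
= 40.

40


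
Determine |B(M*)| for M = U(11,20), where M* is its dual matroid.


The dual of U(r,n) is U(n-r, n) = U(9,20).
Bases of U(9,20) are all (9)-element subsets.
|B(M*)| = C(20,9) = 20! / (9! * 11!) = 167960.

167960


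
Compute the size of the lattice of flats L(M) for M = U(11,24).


Flats of U(11,24): every subset of size < 11 is a flat, plus E itself.
Count = C(24,0) + C(24,1) + C(24,2) + C(24,3) + C(24,4) + C(24,5) + C(24,6) + C(24,7) + C(24,8) + C(24,9) + C(24,10) + 1
     = 1 + 24 + 276 + 2024 + 10626 + 42504 + 134596 + 346104 + 735471 + 1307504 + 1961256 + 1
     = 4540387.

4540387


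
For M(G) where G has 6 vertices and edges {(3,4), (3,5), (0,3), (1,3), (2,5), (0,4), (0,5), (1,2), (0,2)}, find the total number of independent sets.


An independent set in a graphic matroid is an acyclic edge subset.
G has 6 vertices and 9 edges.
Enumerate all 2^9 = 512 subsets, checking for acyclicity.
Total independent sets = 292.

292


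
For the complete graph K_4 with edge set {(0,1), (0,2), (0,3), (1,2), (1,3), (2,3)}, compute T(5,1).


T(K_4; x,y) = x^3 + 3x^2 + 4xy + 2x + y^3 + 3y^2 + 2y.
Substituting x=5, y=1:
= 125 + 75 + 20 + 10 + 1 + 3 + 2
= 236.

236


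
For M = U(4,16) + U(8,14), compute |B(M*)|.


(M1+M2)* = M1* + M2*.
M1* = U(12,16), bases: C(16,12) = 1820.
M2* = U(6,14), bases: C(14,6) = 3003.
|B(M*)| = 1820 * 3003 = 5465460.

5465460


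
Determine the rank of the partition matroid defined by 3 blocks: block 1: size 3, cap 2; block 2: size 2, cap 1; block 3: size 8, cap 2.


Rank of a partition matroid = sum of min(|Si|, ci) for each block.
= min(3,2) + min(2,1) + min(8,2)
= 2 + 1 + 2
= 5.

5


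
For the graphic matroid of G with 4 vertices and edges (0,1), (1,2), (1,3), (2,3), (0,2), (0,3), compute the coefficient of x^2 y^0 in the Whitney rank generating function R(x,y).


R(x,y) = sum over A in 2^E of x^(r(E)-r(A)) * y^(|A|-r(A)).
G has 4 vertices, 6 edges. r(E) = 3.
Enumerate all 2^6 = 64 subsets.
Count subsets with r(E)-r(A)=2 and |A|-r(A)=0: 6.

6


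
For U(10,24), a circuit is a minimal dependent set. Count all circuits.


In U(10,24), circuits are the (11)-element subsets.
Any set of 11 elements is dependent, and removing any one element gives
an independent set of size 10, so it is a minimal dependent set.
Number of circuits = (24 choose 11) = 2496144.

2496144


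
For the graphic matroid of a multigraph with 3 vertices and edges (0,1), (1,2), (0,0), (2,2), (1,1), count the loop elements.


In a graphic matroid, a loop is a self-loop edge (u,u) with rank 0.
Examining all 5 edges for self-loops...
Self-loops found: (0,0), (2,2), (1,1)
Number of loops = 3.

3


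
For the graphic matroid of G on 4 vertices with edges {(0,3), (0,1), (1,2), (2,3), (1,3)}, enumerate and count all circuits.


A circuit in a graphic matroid = edge set of a simple cycle.
G has 4 vertices and 5 edges.
Enumerating all minimal edge subsets forming cycles...
Total circuits found: 3.

3


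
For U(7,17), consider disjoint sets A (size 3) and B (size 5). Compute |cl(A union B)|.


|A union B| = 3 + 5 = 8 (disjoint).
In U(7,17), cl(S) = S if |S| < 7, else cl(S) = E.
Since 8 >= 7, cl(A union B) = E.
|cl(A union B)| = 17.

17


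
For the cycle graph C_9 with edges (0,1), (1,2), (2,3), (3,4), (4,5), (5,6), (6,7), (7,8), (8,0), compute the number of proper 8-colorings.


P(C_9, k) = (k-1)^9 + (-1)^9*(k-1).
P(8) = (7)^9 - 7
= 40353607 - 7 = 40353600.

40353600


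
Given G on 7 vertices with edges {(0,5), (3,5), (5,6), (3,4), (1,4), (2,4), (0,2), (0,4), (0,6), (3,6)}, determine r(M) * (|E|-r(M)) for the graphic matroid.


r(M) = |V| - c = 7 - 1 = 6.
nullity = |E| - r(M) = 10 - 6 = 4.
Product = 6 * 4 = 24.

24


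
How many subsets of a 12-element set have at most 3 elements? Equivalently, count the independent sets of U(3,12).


Independent sets of U(3,12) are all subsets of size <= 3.
Count = (12 choose 0) + (12 choose 1) + (12 choose 2) + (12 choose 3)
     = 1 + 12 + 66 + 220
     = 299.

299


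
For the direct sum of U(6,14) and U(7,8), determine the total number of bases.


Bases of a direct sum M1 + M2: |B| = |B(M1)| * |B(M2)|.
|B(U(6,14))| = C(14,6) = 3003.
|B(U(7,8))| = C(8,7) = 8.
Total bases = 3003 * 8 = 24024.

24024


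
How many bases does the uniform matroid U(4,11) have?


Bases of U(4,11) are all 4-element subsets of the 11-element ground set.
Number of bases = C(11,4).
C(11,4) = 11! / (4! * 7!) = 330.

330


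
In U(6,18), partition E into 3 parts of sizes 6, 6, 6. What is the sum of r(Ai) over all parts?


r(Ai) = min(|Ai|, 6) for each part.
Sum = min(6,6) + min(6,6) + min(6,6)
    = 6 + 6 + 6
    = 18.

18


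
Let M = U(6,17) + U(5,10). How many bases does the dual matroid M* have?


(M1+M2)* = M1* + M2*.
M1* = U(11,17), bases: C(17,11) = 12376.
M2* = U(5,10), bases: C(10,5) = 252.
|B(M*)| = 12376 * 252 = 3118752.

3118752


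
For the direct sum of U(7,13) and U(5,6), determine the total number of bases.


Bases of a direct sum M1 + M2: |B| = |B(M1)| * |B(M2)|.
|B(U(7,13))| = C(13,7) = 1716.
|B(U(5,6))| = C(6,5) = 6.
Total bases = 1716 * 6 = 10296.

10296


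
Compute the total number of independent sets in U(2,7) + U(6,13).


For a direct sum, |I(M1+M2)| = |I(M1)| * |I(M2)|.
|I(U(2,7))| = sum C(7,k) for k=0..2 = 29.
|I(U(6,13))| = sum C(13,k) for k=0..6 = 4096.
Total = 29 * 4096 = 118784.

118784


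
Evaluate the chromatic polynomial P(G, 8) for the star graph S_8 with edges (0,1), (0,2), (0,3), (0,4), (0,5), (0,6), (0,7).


P(tree, k) = k * (k-1)^(7) for any tree on 8 vertices.
P(8) = 8 * 7^7 = 8 * 823543 = 6588344.

6588344


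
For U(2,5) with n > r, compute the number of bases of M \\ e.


Deleting e from U(2,5) gives U(2,4) since n > r.
Bases of U(2,4) = (4 choose 2) = 6.

6


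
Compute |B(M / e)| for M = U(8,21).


Contracting e from U(8,21) gives U(7,20).
Bases of U(7,20) = C(20,7) = 77520.

77520


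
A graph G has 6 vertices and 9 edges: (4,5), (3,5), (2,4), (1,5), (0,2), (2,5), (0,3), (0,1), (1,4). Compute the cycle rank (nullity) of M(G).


Cycle rank (nullity) = |E| - r(M) = |E| - (|V| - c).
|E| = 9, |V| = 6, c = 1.
Nullity = 9 - (6 - 1) = 9 - 5 = 4.

4


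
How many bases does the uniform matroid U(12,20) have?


Bases of U(12,20) are all 12-element subsets of the 20-element ground set.
Number of bases = C(20,12).
C(20,12) = 125970.

125970


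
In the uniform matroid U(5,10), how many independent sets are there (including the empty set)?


Independent sets of U(5,10) are all subsets of size <= 5.
Count = (10 choose 0) + (10 choose 1) + (10 choose 2) + (10 choose 3) + (10 choose 4) + (10 choose 5)
     = 1 + 10 + 45 + 120 + 210 + 252
     = 638.

638


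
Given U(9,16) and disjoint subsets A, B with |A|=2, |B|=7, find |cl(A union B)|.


|A union B| = 2 + 7 = 9 (disjoint).
In U(9,16), cl(S) = S if |S| < 9, else cl(S) = E.
Since 9 >= 9, cl(A union B) = E.
|cl(A union B)| = 16.

16


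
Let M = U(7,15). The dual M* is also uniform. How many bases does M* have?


The dual of U(r,n) is U(n-r, n) = U(8,15).
Bases of U(8,15) are all (8)-element subsets.
|B(M*)| = (15 choose 8) = 6435.

6435


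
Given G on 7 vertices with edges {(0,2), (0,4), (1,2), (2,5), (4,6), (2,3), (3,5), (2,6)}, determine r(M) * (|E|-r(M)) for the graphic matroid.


r(M) = |V| - c = 7 - 1 = 6.
nullity = |E| - r(M) = 8 - 6 = 2.
Product = 6 * 2 = 12.

12


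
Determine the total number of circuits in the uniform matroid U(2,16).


In U(2,16), circuits are the (3)-element subsets.
Any set of 3 elements is dependent, and removing any one element gives
an independent set of size 2, so it is a minimal dependent set.
Number of circuits = (16 choose 3) = 560.

560


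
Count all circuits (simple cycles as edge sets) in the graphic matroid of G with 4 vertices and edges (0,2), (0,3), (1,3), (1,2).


A circuit in a graphic matroid = edge set of a simple cycle.
G has 4 vertices and 4 edges.
Enumerating all minimal edge subsets forming cycles...
Total circuits found: 1.

1


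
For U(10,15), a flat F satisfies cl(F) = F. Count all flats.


Flats of U(10,15): every subset of size < 10 is a flat, plus E itself.
Count = (15 choose 0) + (15 choose 1) + (15 choose 2) + (15 choose 3) + (15 choose 4) + (15 choose 5) + (15 choose 6) + (15 choose 7) + (15 choose 8) + (15 choose 9) + 1
     = 1 + 15 + 105 + 455 + 1365 + 3003 + 5005 + 6435 + 6435 + 5005 + 1
     = 27825.

27825


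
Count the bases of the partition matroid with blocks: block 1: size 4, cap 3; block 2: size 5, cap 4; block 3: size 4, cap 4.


A basis picks exactly ci elements from block i.
Number of bases = product of C(|Si|, ci).
= C(4,3) * C(5,4) * C(4,4)
= 4 * 5 * 1
= 20.

20


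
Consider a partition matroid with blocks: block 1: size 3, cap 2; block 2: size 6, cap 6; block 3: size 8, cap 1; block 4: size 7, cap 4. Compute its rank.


Rank of a partition matroid = sum of min(|Si|, ci) for each block.
= min(3,2) + min(6,6) + min(8,1) + min(7,4)
= 2 + 6 + 1 + 4
= 13.

13


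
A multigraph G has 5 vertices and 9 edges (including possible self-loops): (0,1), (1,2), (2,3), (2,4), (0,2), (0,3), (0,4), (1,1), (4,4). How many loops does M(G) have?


In a graphic matroid, a loop is a self-loop edge (u,u) with rank 0.
Examining all 9 edges for self-loops...
Self-loops found: (1,1), (4,4)
Number of loops = 2.

2


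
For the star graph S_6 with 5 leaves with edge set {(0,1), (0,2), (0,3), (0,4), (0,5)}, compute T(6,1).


A star on 6 vertices is a tree with 5 edges.
T(x,y) = x^(5) for any tree.
T(6,1) = 6^5 = 7776.

7776


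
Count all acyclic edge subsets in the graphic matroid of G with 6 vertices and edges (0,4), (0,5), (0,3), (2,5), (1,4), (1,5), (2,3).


An independent set in a graphic matroid is an acyclic edge subset.
G has 6 vertices and 7 edges.
Enumerate all 2^7 = 128 subsets, checking for acyclicity.
Total independent sets = 112.

112


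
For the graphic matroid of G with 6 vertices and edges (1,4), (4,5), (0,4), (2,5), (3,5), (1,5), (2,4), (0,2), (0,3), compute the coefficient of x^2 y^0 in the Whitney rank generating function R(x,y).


R(x,y) = sum over A in 2^E of x^(r(E)-r(A)) * y^(|A|-r(A)).
G has 6 vertices, 9 edges. r(E) = 5.
Enumerate all 2^9 = 512 subsets.
Count subsets with r(E)-r(A)=2 and |A|-r(A)=0: 81.

81


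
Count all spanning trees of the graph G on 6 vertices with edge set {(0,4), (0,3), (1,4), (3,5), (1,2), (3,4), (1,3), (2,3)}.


By Kirchhoff's matrix tree theorem, the number of spanning trees equals
the determinant of any cofactor of the Laplacian matrix L.
G has 6 vertices and 8 edges.
Computing the (5 x 5) cofactor determinant gives 21.

21


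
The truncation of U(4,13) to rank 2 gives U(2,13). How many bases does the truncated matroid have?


Truncating U(4,13) to rank 2 gives U(2,13).
Bases of U(2,13) are all 2-element subsets of 13 elements.
Number of bases = C(13,2) = 13! / (2! * 11!) = 78.

78


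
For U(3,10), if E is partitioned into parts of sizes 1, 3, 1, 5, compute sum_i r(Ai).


r(Ai) = min(|Ai|, 3) for each part.
Sum = min(1,3) + min(3,3) + min(1,3) + min(5,3)
    = 1 + 3 + 1 + 3
    = 8.

8


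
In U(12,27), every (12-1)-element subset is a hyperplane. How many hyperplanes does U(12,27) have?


Hyperplanes of U(12,27) are flats of rank 11.
In a uniform matroid, these are exactly the (11)-element subsets.
Count = C(27,11) = 27! / (11! * 16!) = 13037895.

13037895


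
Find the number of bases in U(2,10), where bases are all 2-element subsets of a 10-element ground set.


Bases of U(2,10) are all 2-element subsets of the 10-element ground set.
Number of bases = C(10,2).
C(10,2) = (10 * 9) / (1 * 2) = 45.

45


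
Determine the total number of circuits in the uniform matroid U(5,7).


In U(5,7), circuits are the (6)-element subsets.
Any set of 6 elements is dependent, and removing any one element gives
an independent set of size 5, so it is a minimal dependent set.
Number of circuits = (7 choose 6) = 7.

7


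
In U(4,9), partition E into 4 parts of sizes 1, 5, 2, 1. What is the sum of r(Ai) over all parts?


r(Ai) = min(|Ai|, 4) for each part.
Sum = min(1,4) + min(5,4) + min(2,4) + min(1,4)
    = 1 + 4 + 2 + 1
    = 8.

8


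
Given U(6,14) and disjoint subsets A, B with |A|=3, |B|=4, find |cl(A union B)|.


|A union B| = 3 + 4 = 7 (disjoint).
In U(6,14), cl(S) = S if |S| < 6, else cl(S) = E.
Since 7 >= 6, cl(A union B) = E.
|cl(A union B)| = 14.

14


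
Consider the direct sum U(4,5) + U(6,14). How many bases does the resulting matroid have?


Bases of a direct sum M1 + M2: |B| = |B(M1)| * |B(M2)|.
|B(U(4,5))| = C(5,4) = 5.
|B(U(6,14))| = C(14,6) = 3003.
Total bases = 5 * 3003 = 15015.

15015


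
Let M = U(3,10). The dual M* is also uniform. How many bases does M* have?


The dual of U(r,n) is U(n-r, n) = U(7,10).
Bases of U(7,10) are all (7)-element subsets.
|B(M*)| = (10 choose 7) = 120.

120


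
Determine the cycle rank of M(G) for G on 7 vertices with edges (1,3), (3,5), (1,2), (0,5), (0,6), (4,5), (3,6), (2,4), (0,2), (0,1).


Cycle rank (nullity) = |E| - r(M) = |E| - (|V| - c).
|E| = 10, |V| = 7, c = 1.
Nullity = 10 - (7 - 1) = 10 - 6 = 4.

4
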